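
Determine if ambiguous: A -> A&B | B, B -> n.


precedence layered via separate nonterminal B: deterministic
Unambiguous


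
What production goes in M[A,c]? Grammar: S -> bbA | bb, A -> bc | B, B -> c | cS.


For [A, c]: 'c' ∈ FIRST(B)
Entry: A -> B


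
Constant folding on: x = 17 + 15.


17 + 15 = 32 at compile time
Optimized: x = 32


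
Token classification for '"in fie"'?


Pattern: double-quoted sequence
Type: STRING_LITERAL


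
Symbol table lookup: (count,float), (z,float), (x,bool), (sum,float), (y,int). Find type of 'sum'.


Lookup 'sum' → type float


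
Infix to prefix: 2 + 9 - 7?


left-to-right (same/higher precedence on left): tree is (- (+ 2 9) 7)
Prefix: - + 2 9 7


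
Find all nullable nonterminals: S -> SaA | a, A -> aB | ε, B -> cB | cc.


A nonterminal is nullable iff some alternative derives ε (directly, or every symbol in it is nullable)
Nullable: {A}


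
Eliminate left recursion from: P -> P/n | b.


Left-recursive alternatives: P/n; non-recursive: b
Introduce P': P -> bP', P' -> /nP' | ε


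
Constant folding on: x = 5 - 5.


5 - 5 = 0 at compile time
Optimized: x = 0


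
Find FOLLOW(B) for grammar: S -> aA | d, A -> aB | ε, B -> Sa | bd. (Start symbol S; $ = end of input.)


$ ∈ FOLLOW(S). For each A -> αBβ: add FIRST(β)\{ε} to FOLLOW(B); if β nullable, add FOLLOW(A).
FOLLOW(B) = {$, a}


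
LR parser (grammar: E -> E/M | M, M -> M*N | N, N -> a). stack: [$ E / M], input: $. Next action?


handle 'E/M' on top; lookahead ∈ FOLLOW(E) = {/, $}
Action: reduce (E -> E/M)


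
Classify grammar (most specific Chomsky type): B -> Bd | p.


Left-linear: every RHS is a terminal or one nonterminal followed by a terminal
Classification: Type 3 (Regular)


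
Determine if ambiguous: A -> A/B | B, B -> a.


precedence layered via separate nonterminal B: deterministic
Unambiguous


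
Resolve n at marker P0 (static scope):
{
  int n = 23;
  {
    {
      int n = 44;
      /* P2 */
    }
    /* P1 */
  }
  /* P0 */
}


n declared in the same block as P0
n = 23


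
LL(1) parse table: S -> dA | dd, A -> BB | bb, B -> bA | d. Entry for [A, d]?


For [A, d]: 'd' ∈ FIRST(BB)
Entry: A -> BB


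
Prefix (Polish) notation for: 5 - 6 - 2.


left-to-right (same/higher precedence on left): tree is (- (- 5 6) 2)
Prefix: - - 5 6 2


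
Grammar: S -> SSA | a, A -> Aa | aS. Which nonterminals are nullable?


A nonterminal is nullable iff some alternative derives ε (directly, or every symbol in it is nullable)
Nullable: {}


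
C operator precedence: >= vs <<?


'<<' is shift (level 8); '>=' is relational (level 7)
Higher level binds tighter
'<<' has higher precedence than '>='


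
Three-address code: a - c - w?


Break into single-operator statements:
t1 = a - c
t2 = t1 - w


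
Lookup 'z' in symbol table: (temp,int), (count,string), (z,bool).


Lookup 'z' → type bool


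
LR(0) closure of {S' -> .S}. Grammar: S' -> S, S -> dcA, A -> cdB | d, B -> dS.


Start: S' -> .S
For each item with dot before a nonterminal B, add B -> .γ for every B-production
Closure: [S' -> .S, S -> .dcA]


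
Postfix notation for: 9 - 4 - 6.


Left to right (same or higher precedence on left)
Postfix: 9 4 - 6 -


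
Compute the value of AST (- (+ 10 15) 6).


Evaluate inner: (+ 10 15) = 25
Evaluate root: (- 25 6) = 19
Result: 19


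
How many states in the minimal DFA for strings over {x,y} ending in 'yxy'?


Track the longest suffix of input matching a prefix of 'yxy': 4 classes (prefixes of length 0..3)
Minimal DFA: 4 states


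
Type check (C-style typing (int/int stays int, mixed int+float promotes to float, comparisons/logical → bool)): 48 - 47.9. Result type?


Operand types: int - float
Rule: mixed int/float promotes to float; int/int stays int
Result type: float


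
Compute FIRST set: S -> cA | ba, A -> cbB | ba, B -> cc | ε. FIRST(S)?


Per alternative of S: FIRST(cA) = {c}; FIRST(ba) = {b}
FIRST(S) = {b, c}


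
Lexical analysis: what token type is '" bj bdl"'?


Pattern: double-quoted sequence
Type: STRING_LITERAL


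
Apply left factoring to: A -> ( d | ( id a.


Common prefix: '('
Factored: A -> ( A', A' -> d | id a


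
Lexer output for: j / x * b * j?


Scan left to right, longest-match per lexeme
Tokens: ID(j), OP(/), ID(x), OP(*), ID(b), OP(*), ID(j)


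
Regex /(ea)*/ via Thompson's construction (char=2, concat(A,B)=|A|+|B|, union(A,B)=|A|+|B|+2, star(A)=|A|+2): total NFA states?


Syntax tree has 2 char leaf(s), 0 union(s), 1 star(s)
chars contribute 2×2 = 4; each union adds +2; each star adds +2
Total: 4 + 0 + 2 = 6 states


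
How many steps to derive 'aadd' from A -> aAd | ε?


Derivation: A => aAd => aaAdd => aadd
Steps: 3


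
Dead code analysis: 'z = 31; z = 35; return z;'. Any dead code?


first assignment to z is overwritten before any read
Dead: 'z = 31'


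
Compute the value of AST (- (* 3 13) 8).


Evaluate inner: (* 3 13) = 39
Evaluate root: (- 39 8) = 31
Result: 31


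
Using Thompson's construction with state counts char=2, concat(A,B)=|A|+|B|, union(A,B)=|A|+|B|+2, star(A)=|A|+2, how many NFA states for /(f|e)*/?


Syntax tree has 2 char leaf(s), 1 union(s), 1 star(s)
chars contribute 2×2 = 4; each union adds +2; each star adds +2
Total: 4 + 2 + 2 = 8 states


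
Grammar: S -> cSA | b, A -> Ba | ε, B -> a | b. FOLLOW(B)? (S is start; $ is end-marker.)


$ ∈ FOLLOW(S). For each A -> αBβ: add FIRST(β)\{ε} to FOLLOW(B); if β nullable, add FOLLOW(A).
FOLLOW(B) = {a}


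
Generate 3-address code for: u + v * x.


Break into single-operator statements:
t1 = v * x
t2 = u + t1


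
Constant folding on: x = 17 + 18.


17 + 18 = 35 at compile time
Optimized: x = 35


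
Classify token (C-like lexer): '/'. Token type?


Pattern: operator symbol
Type: OPERATOR


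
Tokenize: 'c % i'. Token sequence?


Scan left to right, longest-match per lexeme
Tokens: ID(c), OP(%), ID(i)


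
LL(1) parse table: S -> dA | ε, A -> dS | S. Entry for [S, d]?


For [S, d]: 'd' ∈ FIRST(dA)
Entry: S -> dA


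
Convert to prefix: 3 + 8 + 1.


left-to-right (same/higher precedence on left): tree is (+ (+ 3 8) 1)
Prefix: + + 3 8 1


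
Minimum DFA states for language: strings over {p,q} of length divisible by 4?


Track length mod 4: states 0..3, accept at 0
Minimal DFA: 4 states


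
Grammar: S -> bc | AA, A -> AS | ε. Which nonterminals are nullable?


A nonterminal is nullable iff some alternative derives ε (directly, or every symbol in it is nullable)
Nullable: {A, S}


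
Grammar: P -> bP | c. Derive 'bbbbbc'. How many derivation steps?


Derivation: P => bP => bbP => bbbP => bbbbP => bbbbbP => bbbbbc
Steps: 6


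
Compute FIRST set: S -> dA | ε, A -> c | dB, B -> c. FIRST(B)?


Per alternative of B: FIRST(c) = {c}
FIRST(B) = {c}


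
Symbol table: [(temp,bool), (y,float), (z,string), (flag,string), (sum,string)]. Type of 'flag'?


Lookup 'flag' → type string


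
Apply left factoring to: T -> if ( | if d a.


Common prefix: 'if'
Factored: T -> if T', T' -> ( | d a


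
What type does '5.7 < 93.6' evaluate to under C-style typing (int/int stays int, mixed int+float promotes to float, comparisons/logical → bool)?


Operand types: float < float
Rule: comparison yields bool
Result type: bool


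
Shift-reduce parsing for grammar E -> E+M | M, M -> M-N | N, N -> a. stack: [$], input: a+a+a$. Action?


no handle on stack; shift 'a'
Action: shift


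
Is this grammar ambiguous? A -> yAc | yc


balanced y^n…c^n: each string has a unique parse
Unambiguous


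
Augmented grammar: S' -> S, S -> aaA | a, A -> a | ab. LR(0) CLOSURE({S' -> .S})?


Start: S' -> .S
For each item with dot before a nonterminal B, add B -> .γ for every B-production
Closure: [S' -> .S, S -> .aaA, S -> .a]


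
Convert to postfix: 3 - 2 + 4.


Left to right (same or higher precedence on left)
Postfix: 3 2 - 4 +


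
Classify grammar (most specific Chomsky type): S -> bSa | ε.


Single nonterminal LHS, but b^n a^n is not regular
Classification: Type 2 (Context-Free)


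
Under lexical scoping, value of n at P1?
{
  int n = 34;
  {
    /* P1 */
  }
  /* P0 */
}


P1's block does not declare n; resolves to the enclosing declaration at depth 0
n = 34


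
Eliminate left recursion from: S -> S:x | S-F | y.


Left-recursive alternatives: S:x, S-F; non-recursive: y
Introduce S': S -> yS', S' -> :xS' | -FS' | ε


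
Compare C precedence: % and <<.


'%' is multiplicative (level 10); '<<' is shift (level 8)
Higher level binds tighter
'%' has higher precedence than '<<'


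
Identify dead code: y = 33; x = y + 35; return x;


y is read by x's definition; x is returned
No dead code


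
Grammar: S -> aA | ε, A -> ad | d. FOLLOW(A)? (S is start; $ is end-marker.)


$ ∈ FOLLOW(S). For each A -> αBβ: add FIRST(β)\{ε} to FOLLOW(B); if β nullable, add FOLLOW(A).
FOLLOW(A) = {$}


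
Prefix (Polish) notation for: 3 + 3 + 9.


left-to-right (same/higher precedence on left): tree is (+ (+ 3 3) 9)
Prefix: + + 3 3 9


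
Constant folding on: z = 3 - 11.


3 - 11 = -8 at compile time
Optimized: z = -8


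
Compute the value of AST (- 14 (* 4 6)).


Evaluate inner: (* 4 6) = 24
Evaluate root: (- 14 24) = -10
Result: -10


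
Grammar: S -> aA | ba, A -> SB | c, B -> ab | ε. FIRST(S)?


Per alternative of S: FIRST(aA) = {a}; FIRST(ba) = {b}
FIRST(S) = {a, b}


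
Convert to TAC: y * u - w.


Break into single-operator statements:
t1 = y * u
t2 = t1 - w


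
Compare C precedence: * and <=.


'*' is multiplicative (level 10); '<=' is relational (level 7)
Higher level binds tighter
'*' has higher precedence than '<='


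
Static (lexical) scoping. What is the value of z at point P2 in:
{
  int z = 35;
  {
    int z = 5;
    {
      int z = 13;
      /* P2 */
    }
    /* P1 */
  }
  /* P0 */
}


z declared in the same block as P2
z = 13


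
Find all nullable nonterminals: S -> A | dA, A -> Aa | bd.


A nonterminal is nullable iff some alternative derives ε (directly, or every symbol in it is nullable)
Nullable: {}


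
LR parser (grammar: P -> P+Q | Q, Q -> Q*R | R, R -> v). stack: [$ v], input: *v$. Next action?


'v' on top is the handle for R -> v
Action: reduce (R -> v)


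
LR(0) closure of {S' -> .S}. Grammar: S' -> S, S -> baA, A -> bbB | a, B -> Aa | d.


Start: S' -> .S
For each item with dot before a nonterminal B, add B -> .γ for every B-production
Closure: [S' -> .S, S -> .baA]


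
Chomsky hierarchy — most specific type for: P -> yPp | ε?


Single nonterminal LHS, but y^n p^n is not regular
Classification: Type 2 (Context-Free)


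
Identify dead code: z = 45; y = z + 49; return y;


z is read by y's definition; y is returned
No dead code


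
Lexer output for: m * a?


Scan left to right, longest-match per lexeme
Tokens: ID(m), OP(*), ID(a)


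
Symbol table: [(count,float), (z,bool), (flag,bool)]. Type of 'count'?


Lookup 'count' → type float


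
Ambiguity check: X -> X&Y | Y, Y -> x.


precedence layered via separate nonterminal Y: deterministic
Unambiguous


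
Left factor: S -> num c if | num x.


Common prefix: 'num'
Factored: S -> num S', S' -> c if | x


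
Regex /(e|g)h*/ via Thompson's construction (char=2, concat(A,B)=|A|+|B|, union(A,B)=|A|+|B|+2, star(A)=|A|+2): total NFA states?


Syntax tree has 3 char leaf(s), 1 union(s), 1 star(s)
chars contribute 3×2 = 6; each union adds +2; each star adds +2
Total: 6 + 2 + 2 = 10 states


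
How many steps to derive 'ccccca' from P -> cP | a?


Derivation: P => cP => ccP => cccP => ccccP => cccccP => ccccca
Steps: 6


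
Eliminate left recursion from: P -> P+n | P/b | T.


Left-recursive alternatives: P+n, P/b; non-recursive: T
Introduce P': P -> TP', P' -> +nP' | /bP' | ε


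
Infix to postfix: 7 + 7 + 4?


Left to right (same or higher precedence on left)
Postfix: 7 7 + 4 +


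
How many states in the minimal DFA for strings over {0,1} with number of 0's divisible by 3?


Track (count of 0) mod 3: states 0..2, accept at 0
Minimal DFA: 3 states


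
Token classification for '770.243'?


Pattern: digits with a decimal point
Type: FLOAT_LITERAL


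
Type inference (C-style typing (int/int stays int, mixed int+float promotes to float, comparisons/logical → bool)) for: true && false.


Operand types: bool && bool
Rule: logical operators take bool operands and yield bool
Result type: bool


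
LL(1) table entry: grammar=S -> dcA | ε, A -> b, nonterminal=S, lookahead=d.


For [S, d]: 'd' ∈ FIRST(dcA)
Entry: S -> dcA


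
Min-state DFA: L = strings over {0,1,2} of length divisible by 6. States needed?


Track length mod 6: states 0..5, accept at 0
Minimal DFA: 6 states


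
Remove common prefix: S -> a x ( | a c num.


Common prefix: 'a'
Factored: S -> a S', S' -> x ( | c num


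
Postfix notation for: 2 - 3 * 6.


* has higher precedence, evaluate 3*6 first
Postfix: 2 3 6 * -


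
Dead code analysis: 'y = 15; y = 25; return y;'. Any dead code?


first assignment to y is overwritten before any read
Dead: 'y = 15'


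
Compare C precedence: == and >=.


'>=' is relational (level 7); '==' is equality (level 6)
Higher level binds tighter
'>=' has higher precedence than '=='


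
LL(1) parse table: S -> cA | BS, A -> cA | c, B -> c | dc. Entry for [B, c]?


For [B, c]: 'c' ∈ FIRST(c)
Entry: B -> c


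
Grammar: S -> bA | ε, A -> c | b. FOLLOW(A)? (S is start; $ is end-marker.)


$ ∈ FOLLOW(S). For each A -> αBβ: add FIRST(β)\{ε} to FOLLOW(B); if β nullable, add FOLLOW(A).
FOLLOW(A) = {$}


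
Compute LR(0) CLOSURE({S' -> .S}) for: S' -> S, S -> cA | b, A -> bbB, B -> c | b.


Start: S' -> .S
For each item with dot before a nonterminal B, add B -> .γ for every B-production
Closure: [S' -> .S, S -> .cA, S -> .b]


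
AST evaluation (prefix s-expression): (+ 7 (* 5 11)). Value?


Evaluate inner: (* 5 11) = 55
Evaluate root: (+ 7 55) = 62
Result: 62


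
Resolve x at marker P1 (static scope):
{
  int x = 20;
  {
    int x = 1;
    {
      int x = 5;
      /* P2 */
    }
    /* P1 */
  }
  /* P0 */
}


x declared in the same block as P1
x = 1


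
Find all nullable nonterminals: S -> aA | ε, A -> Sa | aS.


A nonterminal is nullable iff some alternative derives ε (directly, or every symbol in it is nullable)
Nullable: {S}


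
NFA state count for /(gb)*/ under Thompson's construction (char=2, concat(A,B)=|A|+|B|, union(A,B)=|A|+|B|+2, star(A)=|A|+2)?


Syntax tree has 2 char leaf(s), 0 union(s), 1 star(s)
chars contribute 2×2 = 4; each union adds +2; each star adds +2
Total: 4 + 0 + 2 = 6 states


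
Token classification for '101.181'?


Pattern: digits with a decimal point
Type: FLOAT_LITERAL


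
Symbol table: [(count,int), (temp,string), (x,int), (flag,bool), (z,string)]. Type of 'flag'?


Lookup 'flag' → type bool


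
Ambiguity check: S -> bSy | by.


balanced b^n…y^n: each string has a unique parse
Unambiguous


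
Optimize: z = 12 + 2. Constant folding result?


12 + 2 = 14 at compile time
Optimized: z = 14


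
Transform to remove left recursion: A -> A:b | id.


Left-recursive alternatives: A:b; non-recursive: id
Introduce A': A -> idA', A' -> :bA' | ε


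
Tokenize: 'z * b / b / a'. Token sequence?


Scan left to right, longest-match per lexeme
Tokens: ID(z), OP(*), ID(b), OP(/), ID(b), OP(/), ID(a)


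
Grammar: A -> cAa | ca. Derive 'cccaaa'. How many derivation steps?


Derivation: A => cAa => ccAaa => cccaaa
Steps: 3


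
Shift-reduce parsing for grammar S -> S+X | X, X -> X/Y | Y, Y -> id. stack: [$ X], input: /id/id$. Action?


shift '/' to continue X -> X/Y
Action: shift


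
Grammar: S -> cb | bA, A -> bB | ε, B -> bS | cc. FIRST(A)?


Per alternative of A: FIRST(bB) = {b}; FIRST(ε) = {ε}
FIRST(A) = {b, ε}


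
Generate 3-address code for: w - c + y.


Break into single-operator statements:
t1 = w - c
t2 = t1 + y


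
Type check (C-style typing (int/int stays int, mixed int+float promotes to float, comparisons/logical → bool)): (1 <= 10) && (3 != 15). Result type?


Operand types: bool && bool
Rule: logical operators take bool operands and yield bool
Result type: bool


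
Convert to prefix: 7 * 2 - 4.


left-to-right (same/higher precedence on left): tree is (- (* 7 2) 4)
Prefix: - * 7 2 4


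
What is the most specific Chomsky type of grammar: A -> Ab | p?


Left-linear: every RHS is a terminal or one nonterminal followed by a terminal
Classification: Type 3 (Regular)


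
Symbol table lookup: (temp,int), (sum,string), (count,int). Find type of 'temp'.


Lookup 'temp' → type int


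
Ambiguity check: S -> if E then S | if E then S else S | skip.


dangling else: 'if E then if E then skip else skip' parses two ways
Ambiguous


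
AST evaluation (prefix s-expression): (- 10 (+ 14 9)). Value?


Evaluate inner: (+ 14 9) = 23
Evaluate root: (- 10 23) = -13
Result: -13


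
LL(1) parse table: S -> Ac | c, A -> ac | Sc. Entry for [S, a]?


For [S, a]: 'a' ∈ FIRST(Ac)
Entry: S -> Ac


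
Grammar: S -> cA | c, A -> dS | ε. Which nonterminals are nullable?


A nonterminal is nullable iff some alternative derives ε (directly, or every symbol in it is nullable)
Nullable: {A}


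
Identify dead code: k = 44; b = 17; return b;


k is assigned but never read
Dead: 'k = 44'


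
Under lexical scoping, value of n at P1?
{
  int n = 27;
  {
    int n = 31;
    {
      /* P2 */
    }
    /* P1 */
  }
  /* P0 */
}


n declared in the same block as P1
n = 31


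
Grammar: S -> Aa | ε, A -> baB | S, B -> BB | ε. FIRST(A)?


Per alternative of A: FIRST(baB) = {b}; FIRST(S) = {a, b, ε}
FIRST(A) = {a, b, ε}


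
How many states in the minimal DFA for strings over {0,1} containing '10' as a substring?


KMP-style automaton: 2 progress states + 1 absorbing accept = 3
Minimal DFA: 3 states


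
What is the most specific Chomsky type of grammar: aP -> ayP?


LHS has context (more than one symbol) and |LHS| ≤ |RHS|
Classification: Type 1 (Context-Sensitive)


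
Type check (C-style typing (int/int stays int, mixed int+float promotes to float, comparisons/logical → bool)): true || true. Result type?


Operand types: bool || bool
Rule: logical operators take bool operands and yield bool
Result type: bool


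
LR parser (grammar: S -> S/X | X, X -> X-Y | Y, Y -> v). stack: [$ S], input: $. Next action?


start symbol S on stack, input exhausted
Action: accept


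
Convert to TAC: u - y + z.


Break into single-operator statements:
t1 = u - y
t2 = t1 + z


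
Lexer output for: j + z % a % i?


Scan left to right, longest-match per lexeme
Tokens: ID(j), OP(+), ID(z), OP(%), ID(a), OP(%), ID(i)


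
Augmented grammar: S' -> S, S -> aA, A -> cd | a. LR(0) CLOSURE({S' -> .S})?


Start: S' -> .S
For each item with dot before a nonterminal B, add B -> .γ for every B-production
Closure: [S' -> .S, S -> .aA]


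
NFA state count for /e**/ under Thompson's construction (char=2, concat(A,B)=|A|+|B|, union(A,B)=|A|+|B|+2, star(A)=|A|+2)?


Syntax tree has 1 char leaf(s), 0 union(s), 2 star(s)
chars contribute 1×2 = 2; each union adds +2; each star adds +2
Total: 2 + 0 + 4 = 6 states


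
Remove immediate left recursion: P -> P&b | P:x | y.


Left-recursive alternatives: P&b, P:x; non-recursive: y
Introduce P': P -> yP', P' -> &bP' | :xP' | ε


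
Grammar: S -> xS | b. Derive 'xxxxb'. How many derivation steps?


Derivation: S => xS => xxS => xxxS => xxxxS => xxxxb
Steps: 5


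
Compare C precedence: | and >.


'>' is relational (level 7); '|' is bitwise OR (level 3)
Higher level binds tighter
'>' has higher precedence than '|'


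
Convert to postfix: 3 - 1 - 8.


Left to right (same or higher precedence on left)
Postfix: 3 1 - 8 -


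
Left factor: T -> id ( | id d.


Common prefix: 'id'
Factored: T -> id T', T' -> ( | d


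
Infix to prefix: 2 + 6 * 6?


'*' binds tighter: tree is (+ 2 (* 6 6))
Prefix: + 2 * 6 6


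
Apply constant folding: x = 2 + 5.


2 + 5 = 7 at compile time
Optimized: x = 7


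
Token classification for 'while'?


Pattern: reserved word
Type: KEYWORD


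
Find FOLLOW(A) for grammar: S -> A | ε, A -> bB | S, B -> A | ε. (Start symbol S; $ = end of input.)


$ ∈ FOLLOW(S). For each A -> αBβ: add FIRST(β)\{ε} to FOLLOW(B); if β nullable, add FOLLOW(A).
FOLLOW(A) = {$}


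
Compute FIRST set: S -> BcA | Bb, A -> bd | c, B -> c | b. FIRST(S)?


Per alternative of S: FIRST(BcA) = {b, c}; FIRST(Bb) = {b, c}
FIRST(S) = {b, c}


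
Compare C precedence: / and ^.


'/' is multiplicative (level 10); '^' is bitwise XOR (level 4)
Higher level binds tighter
'/' has higher precedence than '^'


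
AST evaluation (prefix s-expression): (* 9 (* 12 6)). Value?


Evaluate inner: (* 12 6) = 72
Evaluate root: (* 9 72) = 648
Result: 648


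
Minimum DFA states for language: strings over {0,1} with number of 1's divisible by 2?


Track (count of 1) mod 2: states 0..1, accept at 0
Minimal DFA: 2 states


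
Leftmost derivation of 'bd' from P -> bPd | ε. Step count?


Derivation: P => bPd => bd
Steps: 2


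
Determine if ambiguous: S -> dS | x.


right-linear, alternatives start with distinct terminals 'd' vs 'x': unique leftmost derivation
Unambiguous


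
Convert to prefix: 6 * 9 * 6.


left-to-right (same/higher precedence on left): tree is (* (* 6 9) 6)
Prefix: * * 6 9 6


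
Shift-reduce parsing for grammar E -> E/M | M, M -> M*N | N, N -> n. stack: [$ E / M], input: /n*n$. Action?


handle 'E/M' on top; lookahead ∈ FOLLOW(E) = {/, $}
Action: reduce (E -> E/M)


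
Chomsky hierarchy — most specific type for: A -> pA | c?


Right-linear: every RHS is a terminal or a terminal followed by one nonterminal
Classification: Type 3 (Regular)


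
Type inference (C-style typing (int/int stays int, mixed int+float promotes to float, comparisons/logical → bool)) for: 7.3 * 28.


Operand types: float * int
Rule: mixed int/float promotes to float; int/int stays int
Result type: float


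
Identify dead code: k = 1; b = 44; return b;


k is assigned but never read
Dead: 'k = 1'


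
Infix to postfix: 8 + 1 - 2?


Left to right (same or higher precedence on left)
Postfix: 8 1 + 2 -


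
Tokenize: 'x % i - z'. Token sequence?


Scan left to right, longest-match per lexeme
Tokens: ID(x), OP(%), ID(i), OP(-), ID(z)


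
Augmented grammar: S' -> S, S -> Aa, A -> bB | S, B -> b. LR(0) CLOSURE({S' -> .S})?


Start: S' -> .S
For each item with dot before a nonterminal B, add B -> .γ for every B-production
Closure: [S' -> .S, S -> .Aa, A -> .bB, A -> .S]


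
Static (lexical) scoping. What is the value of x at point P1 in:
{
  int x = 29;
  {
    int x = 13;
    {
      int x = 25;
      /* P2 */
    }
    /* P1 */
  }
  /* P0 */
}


x declared in the same block as P1
x = 13


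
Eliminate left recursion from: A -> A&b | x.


Left-recursive alternatives: A&b; non-recursive: x
Introduce A': A -> xA', A' -> &bA' | ε


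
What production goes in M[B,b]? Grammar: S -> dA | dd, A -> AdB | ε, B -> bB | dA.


For [B, b]: 'b' ∈ FIRST(bB)
Entry: B -> bB


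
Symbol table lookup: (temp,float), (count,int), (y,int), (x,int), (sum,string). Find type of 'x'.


Lookup 'x' → type int


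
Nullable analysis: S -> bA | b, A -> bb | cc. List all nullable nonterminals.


A nonterminal is nullable iff some alternative derives ε (directly, or every symbol in it is nullable)
Nullable: {}


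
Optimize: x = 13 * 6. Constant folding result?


13 * 6 = 78 at compile time
Optimized: x = 78


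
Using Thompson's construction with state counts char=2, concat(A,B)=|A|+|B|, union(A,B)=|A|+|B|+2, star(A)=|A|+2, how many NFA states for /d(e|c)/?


Syntax tree has 3 char leaf(s), 1 union(s), 0 star(s)
chars contribute 3×2 = 6; each union adds +2; each star adds +2
Total: 6 + 2 + 0 = 8 states


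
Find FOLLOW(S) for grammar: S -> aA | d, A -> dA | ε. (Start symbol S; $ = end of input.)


$ ∈ FOLLOW(S). For each A -> αBβ: add FIRST(β)\{ε} to FOLLOW(B); if β nullable, add FOLLOW(A).
FOLLOW(S) = {$}


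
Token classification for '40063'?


Pattern: digits only
Type: INTEGER_LITERAL


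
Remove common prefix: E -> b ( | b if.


Common prefix: 'b'
Factored: E -> b E', E' -> ( | if


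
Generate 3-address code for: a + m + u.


Break into single-operator statements:
t1 = a + m
t2 = t1 + u


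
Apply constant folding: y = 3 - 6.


3 - 6 = -3 at compile time
Optimized: y = -3


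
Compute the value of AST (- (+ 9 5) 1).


Evaluate inner: (+ 9 5) = 14
Evaluate root: (- 14 1) = 13
Result: 13


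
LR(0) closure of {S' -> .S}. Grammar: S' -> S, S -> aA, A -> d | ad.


Start: S' -> .S
For each item with dot before a nonterminal B, add B -> .γ for every B-production
Closure: [S' -> .S, S -> .aA]


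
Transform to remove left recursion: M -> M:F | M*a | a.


Left-recursive alternatives: M:F, M*a; non-recursive: a
Introduce M': M -> aM', M' -> :FM' | *aM' | ε


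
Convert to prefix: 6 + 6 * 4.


'*' binds tighter: tree is (+ 6 (* 6 4))
Prefix: + 6 * 6 4


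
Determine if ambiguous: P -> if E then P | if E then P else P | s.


dangling else: 'if E then if E then s else s' parses two ways
Ambiguous


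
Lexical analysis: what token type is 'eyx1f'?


Pattern: letter/underscore followed by alphanumerics, not a keyword
Type: IDENTIFIER


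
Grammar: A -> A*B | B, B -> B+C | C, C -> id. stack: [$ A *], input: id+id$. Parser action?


no handle ('A*' is not any RHS); shift 'id'
Action: shift


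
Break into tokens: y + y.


Scan left to right, longest-match per lexeme
Tokens: ID(y), OP(+), ID(y)


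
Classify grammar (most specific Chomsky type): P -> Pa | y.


Left-linear: every RHS is a terminal or one nonterminal followed by a terminal
Classification: Type 3 (Regular)


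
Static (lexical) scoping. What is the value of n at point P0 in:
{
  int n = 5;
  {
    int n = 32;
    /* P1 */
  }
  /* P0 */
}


n declared in the same block as P0
n = 5


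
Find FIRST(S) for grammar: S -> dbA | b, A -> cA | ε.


Per alternative of S: FIRST(dbA) = {d}; FIRST(b) = {b}
FIRST(S) = {b, d}


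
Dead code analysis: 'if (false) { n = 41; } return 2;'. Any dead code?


condition is constant false, so the whole block is unreachable
Dead: 'if (false) { n = 41; }'


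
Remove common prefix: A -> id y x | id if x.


Common prefix: 'id'
Factored: A -> id A', A' -> y x | if x


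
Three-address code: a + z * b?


Break into single-operator statements:
t1 = z * b
t2 = a + t1


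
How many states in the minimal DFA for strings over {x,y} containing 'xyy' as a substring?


KMP-style automaton: 3 progress states + 1 absorbing accept = 4
Minimal DFA: 4 states


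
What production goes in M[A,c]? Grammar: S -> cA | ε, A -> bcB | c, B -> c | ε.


For [A, c]: 'c' ∈ FIRST(c)
Entry: A -> c


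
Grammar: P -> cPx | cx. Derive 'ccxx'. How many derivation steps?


Derivation: P => cPx => ccxx
Steps: 2


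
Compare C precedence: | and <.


'<' is relational (level 7); '|' is bitwise OR (level 3)
Higher level binds tighter
'<' has higher precedence than '|'


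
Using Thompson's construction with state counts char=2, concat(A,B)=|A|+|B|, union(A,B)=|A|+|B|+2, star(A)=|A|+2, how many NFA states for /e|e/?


Syntax tree has 2 char leaf(s), 1 union(s), 0 star(s)
chars contribute 2×2 = 4; each union adds +2; each star adds +2
Total: 4 + 2 + 0 = 6 states


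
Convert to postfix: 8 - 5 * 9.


* has higher precedence, evaluate 5*9 first
Postfix: 8 5 9 * -


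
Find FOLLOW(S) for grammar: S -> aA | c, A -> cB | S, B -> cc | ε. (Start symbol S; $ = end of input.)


$ ∈ FOLLOW(S). For each A -> αBβ: add FIRST(β)\{ε} to FOLLOW(B); if β nullable, add FOLLOW(A).
FOLLOW(S) = {$}


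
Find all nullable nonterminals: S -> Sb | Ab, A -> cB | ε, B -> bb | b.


A nonterminal is nullable iff some alternative derives ε (directly, or every symbol in it is nullable)
Nullable: {A}


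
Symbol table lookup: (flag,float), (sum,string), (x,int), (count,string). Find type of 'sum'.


Lookup 'sum' → type string


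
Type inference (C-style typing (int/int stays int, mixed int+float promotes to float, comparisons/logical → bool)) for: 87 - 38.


Operand types: int - int
Rule: mixed int/float promotes to float; int/int stays int
Result type: int


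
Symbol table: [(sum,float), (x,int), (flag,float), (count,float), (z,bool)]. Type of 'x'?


Lookup 'x' → type int


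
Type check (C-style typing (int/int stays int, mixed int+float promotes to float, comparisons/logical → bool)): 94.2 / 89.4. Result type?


Operand types: float / float
Rule: mixed int/float promotes to float; int/int stays int
Result type: float


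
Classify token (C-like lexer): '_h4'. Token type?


Pattern: letter/underscore followed by alphanumerics, not a keyword
Type: IDENTIFIER


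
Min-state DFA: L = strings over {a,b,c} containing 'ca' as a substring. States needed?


KMP-style automaton: 2 progress states + 1 absorbing accept = 3
Minimal DFA: 3 states


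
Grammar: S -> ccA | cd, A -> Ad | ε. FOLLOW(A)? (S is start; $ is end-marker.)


$ ∈ FOLLOW(S). For each A -> αBβ: add FIRST(β)\{ε} to FOLLOW(B); if β nullable, add FOLLOW(A).
FOLLOW(A) = {$, d}


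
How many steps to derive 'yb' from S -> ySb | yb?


Derivation: S => yb
Steps: 1


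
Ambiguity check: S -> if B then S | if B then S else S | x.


dangling else: 'if B then if B then x else x' parses two ways
Ambiguous


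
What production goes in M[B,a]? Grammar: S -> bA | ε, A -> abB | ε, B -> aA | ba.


For [B, a]: 'a' ∈ FIRST(aA)
Entry: B -> aA


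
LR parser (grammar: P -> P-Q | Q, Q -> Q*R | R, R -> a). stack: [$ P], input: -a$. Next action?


shift '-' to continue P -> P-Q
Action: shift


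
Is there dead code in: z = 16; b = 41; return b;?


z is assigned but never read
Dead: 'z = 16'


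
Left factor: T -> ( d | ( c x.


Common prefix: '('
Factored: T -> ( T', T' -> d | c x


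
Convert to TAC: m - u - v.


Break into single-operator statements:
t1 = m - u
t2 = t1 - v


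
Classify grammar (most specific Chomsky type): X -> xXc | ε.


Single nonterminal LHS, but x^n c^n is not regular
Classification: Type 2 (Context-Free)


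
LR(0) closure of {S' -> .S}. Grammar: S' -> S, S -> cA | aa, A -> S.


Start: S' -> .S
For each item with dot before a nonterminal B, add B -> .γ for every B-production
Closure: [S' -> .S, S -> .cA, S -> .aa]


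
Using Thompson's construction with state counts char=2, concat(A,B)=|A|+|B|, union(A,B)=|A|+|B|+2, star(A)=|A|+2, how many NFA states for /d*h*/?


Syntax tree has 2 char leaf(s), 0 union(s), 2 star(s)
chars contribute 2×2 = 4; each union adds +2; each star adds +2
Total: 4 + 0 + 4 = 8 states


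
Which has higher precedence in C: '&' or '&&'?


'&' is bitwise AND (level 5); '&&' is logical AND (level 2)
Higher level binds tighter
'&' has higher precedence than '&&'


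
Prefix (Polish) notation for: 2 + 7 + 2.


left-to-right (same/higher precedence on left): tree is (+ (+ 2 7) 2)
Prefix: + + 2 7 2


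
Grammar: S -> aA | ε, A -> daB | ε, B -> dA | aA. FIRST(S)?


Per alternative of S: FIRST(aA) = {a}; FIRST(ε) = {ε}
FIRST(S) = {a, ε}


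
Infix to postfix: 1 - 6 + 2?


Left to right (same or higher precedence on left)
Postfix: 1 6 - 2 +


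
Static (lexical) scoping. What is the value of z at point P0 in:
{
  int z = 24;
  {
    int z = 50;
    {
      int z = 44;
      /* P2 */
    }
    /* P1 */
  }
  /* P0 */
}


z declared in the same block as P0
z = 24


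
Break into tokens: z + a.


Scan left to right, longest-match per lexeme
Tokens: ID(z), OP(+), ID(a)


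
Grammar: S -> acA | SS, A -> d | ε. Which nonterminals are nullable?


A nonterminal is nullable iff some alternative derives ε (directly, or every symbol in it is nullable)
Nullable: {A}


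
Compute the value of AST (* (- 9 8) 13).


Evaluate inner: (- 9 8) = 1
Evaluate root: (* 1 13) = 13
Result: 13


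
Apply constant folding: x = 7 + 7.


7 + 7 = 14 at compile time
Optimized: x = 14


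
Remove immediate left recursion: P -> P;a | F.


Left-recursive alternatives: P;a; non-recursive: F
Introduce P': P -> FP', P' -> ;aP' | ε


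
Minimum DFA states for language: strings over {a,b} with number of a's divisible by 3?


Track (count of a) mod 3: states 0..2, accept at 0
Minimal DFA: 3 states


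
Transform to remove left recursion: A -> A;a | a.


Left-recursive alternatives: A;a; non-recursive: a
Introduce A': A -> aA', A' -> ;aA' | ε


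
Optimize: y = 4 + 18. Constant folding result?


4 + 18 = 22 at compile time
Optimized: y = 22


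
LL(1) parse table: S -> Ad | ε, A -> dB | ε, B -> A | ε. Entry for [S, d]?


For [S, d]: 'd' ∈ FIRST(Ad)
Entry: S -> Ad


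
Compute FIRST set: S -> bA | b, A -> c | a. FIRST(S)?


Per alternative of S: FIRST(bA) = {b}; FIRST(b) = {b}
FIRST(S) = {b}


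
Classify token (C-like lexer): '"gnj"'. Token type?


Pattern: double-quoted sequence
Type: STRING_LITERAL


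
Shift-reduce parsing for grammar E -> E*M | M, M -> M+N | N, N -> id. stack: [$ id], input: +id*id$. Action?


'id' on top is the handle for N -> id
Action: reduce (N -> id)


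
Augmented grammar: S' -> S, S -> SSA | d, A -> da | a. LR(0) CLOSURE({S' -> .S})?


Start: S' -> .S
For each item with dot before a nonterminal B, add B -> .γ for every B-production
Closure: [S' -> .S, S -> .SSA, S -> .d]


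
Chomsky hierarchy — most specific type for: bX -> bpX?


LHS has context (more than one symbol) and |LHS| ≤ |RHS|
Classification: Type 1 (Context-Sensitive)


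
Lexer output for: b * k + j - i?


Scan left to right, longest-match per lexeme
Tokens: ID(b), OP(*), ID(k), OP(+), ID(j), OP(-), ID(i)


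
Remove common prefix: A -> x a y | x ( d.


Common prefix: 'x'
Factored: A -> x A', A' -> a y | ( d


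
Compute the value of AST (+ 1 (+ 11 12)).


Evaluate inner: (+ 11 12) = 23
Evaluate root: (+ 1 23) = 24
Result: 24


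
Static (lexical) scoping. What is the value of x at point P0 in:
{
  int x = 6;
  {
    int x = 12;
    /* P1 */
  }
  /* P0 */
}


x declared in the same block as P0
x = 6


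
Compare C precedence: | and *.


'*' is multiplicative (level 10); '|' is bitwise OR (level 3)
Higher level binds tighter
'*' has higher precedence than '|'


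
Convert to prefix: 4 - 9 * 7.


'*' binds tighter: tree is (- 4 (* 9 7))
Prefix: - 4 * 9 7


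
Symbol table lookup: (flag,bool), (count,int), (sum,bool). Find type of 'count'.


Lookup 'count' → type int


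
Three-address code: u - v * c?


Break into single-operator statements:
t1 = v * c
t2 = u - t1


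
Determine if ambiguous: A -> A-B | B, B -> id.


precedence layered via separate nonterminal B: deterministic
Unambiguous


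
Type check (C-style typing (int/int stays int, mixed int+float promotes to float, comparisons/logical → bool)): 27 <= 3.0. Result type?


Operand types: int <= float
Rule: comparison yields bool
Result type: bool


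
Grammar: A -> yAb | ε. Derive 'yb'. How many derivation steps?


Derivation: A => yAb => yb
Steps: 2


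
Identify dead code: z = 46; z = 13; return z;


first assignment to z is overwritten before any read
Dead: 'z = 46'


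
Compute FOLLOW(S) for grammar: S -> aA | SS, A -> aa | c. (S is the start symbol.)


$ ∈ FOLLOW(S). For each A -> αBβ: add FIRST(β)\{ε} to FOLLOW(B); if β nullable, add FOLLOW(A).
FOLLOW(S) = {$, a}


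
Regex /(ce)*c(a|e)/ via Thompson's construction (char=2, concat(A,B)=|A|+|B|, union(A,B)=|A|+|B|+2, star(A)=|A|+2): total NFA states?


Syntax tree has 5 char leaf(s), 1 union(s), 1 star(s)
chars contribute 5×2 = 10; each union adds +2; each star adds +2
Total: 10 + 2 + 2 = 14 states


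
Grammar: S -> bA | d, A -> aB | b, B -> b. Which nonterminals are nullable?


A nonterminal is nullable iff some alternative derives ε (directly, or every symbol in it is nullable)
Nullable: {}


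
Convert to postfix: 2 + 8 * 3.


* has higher precedence, evaluate 8*3 first
Postfix: 2 8 3 * +


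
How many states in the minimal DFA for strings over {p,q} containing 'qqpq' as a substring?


KMP-style automaton: 4 progress states + 1 absorbing accept = 5
Minimal DFA: 5 states


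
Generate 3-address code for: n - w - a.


Break into single-operator statements:
t1 = n - w
t2 = t1 - a


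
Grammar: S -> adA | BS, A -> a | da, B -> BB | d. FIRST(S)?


Per alternative of S: FIRST(adA) = {a}; FIRST(BS) = {d}
FIRST(S) = {a, d}


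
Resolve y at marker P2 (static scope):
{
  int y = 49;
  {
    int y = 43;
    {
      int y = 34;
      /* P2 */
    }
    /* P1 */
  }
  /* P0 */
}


y declared in the same block as P2
y = 34


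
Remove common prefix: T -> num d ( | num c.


Common prefix: 'num'
Factored: T -> num T', T' -> d ( | c


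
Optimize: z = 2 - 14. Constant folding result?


2 - 14 = -12 at compile time
Optimized: z = -12


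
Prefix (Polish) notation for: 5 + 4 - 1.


left-to-right (same/higher precedence on left): tree is (- (+ 5 4) 1)
Prefix: - + 5 4 1


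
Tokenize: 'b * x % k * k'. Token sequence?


Scan left to right, longest-match per lexeme
Tokens: ID(b), OP(*), ID(x), OP(%), ID(k), OP(*), ID(k)


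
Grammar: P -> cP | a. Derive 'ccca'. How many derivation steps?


Derivation: P => cP => ccP => cccP => ccca
Steps: 4


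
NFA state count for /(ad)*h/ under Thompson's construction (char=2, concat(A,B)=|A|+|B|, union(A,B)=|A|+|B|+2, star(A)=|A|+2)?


Syntax tree has 3 char leaf(s), 0 union(s), 1 star(s)
chars contribute 3×2 = 6; each union adds +2; each star adds +2
Total: 6 + 0 + 2 = 8 states


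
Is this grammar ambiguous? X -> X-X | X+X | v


'v-v+v' has two parse trees (no precedence encoded between - and +)
Ambiguous


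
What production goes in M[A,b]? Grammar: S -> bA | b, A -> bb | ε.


For [A, b]: 'b' ∈ FIRST(bb)
Entry: A -> bb


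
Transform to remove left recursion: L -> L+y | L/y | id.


Left-recursive alternatives: L+y, L/y; non-recursive: id
Introduce L': L -> idL', L' -> +yL' | /yL' | ε


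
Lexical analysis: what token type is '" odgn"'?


Pattern: double-quoted sequence
Type: STRING_LITERAL


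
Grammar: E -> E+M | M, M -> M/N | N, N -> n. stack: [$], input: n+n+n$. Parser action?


no handle on stack; shift 'n'
Action: shift


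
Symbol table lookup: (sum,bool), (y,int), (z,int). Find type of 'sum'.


Lookup 'sum' → type bool


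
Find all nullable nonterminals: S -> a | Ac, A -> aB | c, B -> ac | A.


A nonterminal is nullable iff some alternative derives ε (directly, or every symbol in it is nullable)
Nullable: {}
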